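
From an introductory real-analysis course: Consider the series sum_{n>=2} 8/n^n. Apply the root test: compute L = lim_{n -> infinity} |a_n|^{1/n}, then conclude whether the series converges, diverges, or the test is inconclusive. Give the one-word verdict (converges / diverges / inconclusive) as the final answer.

Let a_n denote the general term. Form |a_n|^(1/n) and simplify:
|a_n|^(1/n) = 2^(3/n)/n
Take the limit as n -> infinity: L = 0.
Since L = 0 < 1, the root test implies convergence.

converges


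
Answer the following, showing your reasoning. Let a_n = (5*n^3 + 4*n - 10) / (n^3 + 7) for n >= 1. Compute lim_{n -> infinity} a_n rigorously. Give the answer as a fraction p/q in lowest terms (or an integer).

Divide numerator and denominator by n^3, the highest power:
numerator / n^3 = 5 + 4/n^2 - 10/n^3
denominator / n^3 = 1 + 7/n^3
As n -> infinity, all terms of the form c/n^k (k >= 1) tend to 0.
So numerator / n^3 -> 5 and denominator / n^3 -> 1.
Therefore lim a_n = 5.

5


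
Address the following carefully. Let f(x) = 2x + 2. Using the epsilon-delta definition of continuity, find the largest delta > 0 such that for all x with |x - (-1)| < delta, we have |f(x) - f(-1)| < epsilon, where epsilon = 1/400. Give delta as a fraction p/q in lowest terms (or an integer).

We compute f(-1) = 2*(-1) + 2 = 0.
|f(x) - f(-1)| = |2x + 2 - (0)| = |2(x - (-1))| = 2|x - (-1)|.
We need 2|x - (-1)| < 1/400, i.e. |x - (-1)| < 1/400 / 2 = 1/800.
So any delta <= 1/800 works. Conversely, if delta > 1/800, then x = -1 + 1/800 satisfies |x - (-1)| = 1/800 < delta but |f(x) - f(-1)| = 2 * 1/800 = 1/400, which is not < 1/400; so no larger delta works.
Hence the largest such delta is 1/800.

1/800


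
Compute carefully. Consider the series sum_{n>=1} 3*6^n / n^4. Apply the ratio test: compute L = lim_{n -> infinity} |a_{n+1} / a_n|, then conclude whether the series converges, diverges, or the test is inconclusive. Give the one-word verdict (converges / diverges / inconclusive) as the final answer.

Let a_n denote the general term. Form the ratio a_{n+1}/a_n and simplify:
a_{n+1}/a_n = 6*n^4/(n + 1)^4
Take the limit as n -> infinity: L = 6.
Since L = 6 > 1 (or L = infinity), the ratio test implies the series diverges.

diverges


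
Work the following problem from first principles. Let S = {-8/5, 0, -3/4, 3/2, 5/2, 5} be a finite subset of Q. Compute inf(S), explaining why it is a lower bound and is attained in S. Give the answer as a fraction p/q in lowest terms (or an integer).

S is finite, so inf(S) = min(S).
Sorted increasing:
-8/5, -3/4, 0, 3/2, 5/2, 5
The extremum is -8/5.
For every x in S, x >= -8/5. And -8/5 is in S, so it is attained.
Therefore inf(S) = -8/5.

-8/5


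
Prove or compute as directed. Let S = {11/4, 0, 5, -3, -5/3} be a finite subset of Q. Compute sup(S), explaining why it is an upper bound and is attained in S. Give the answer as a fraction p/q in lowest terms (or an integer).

S is finite, so sup(S) = max(S).
Sorted decreasing:
5, 11/4, 0, -5/3, -3
The extremum is 5.
For every x in S, x <= 5. And 5 is in S, so it is attained.
Therefore sup(S) = 5.

5


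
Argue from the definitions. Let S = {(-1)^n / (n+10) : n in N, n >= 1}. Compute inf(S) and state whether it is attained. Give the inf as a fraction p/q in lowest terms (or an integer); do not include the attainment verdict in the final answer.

Analysis:
- Values: -1/11, 1/12, -1/13, 1/14, -1/15, ...
- Positive terms (even n): 1/(2+10), 1/(4+10), ... decreasing -> max = 1/12 (n=2).
- Negative terms (odd n): -1/(1+10), -1/(3+10), ... increasing -> min = -1/11 (n=1).
- So sup = 1/12 (attained at n=2); inf = -1/11 (attained at n=1).
Conclusion: inf(S) = -1/11, attained in S.

-1/11


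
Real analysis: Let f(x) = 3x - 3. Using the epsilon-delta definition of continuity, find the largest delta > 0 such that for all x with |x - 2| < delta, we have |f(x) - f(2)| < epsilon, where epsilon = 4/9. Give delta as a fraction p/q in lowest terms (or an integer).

We compute f(2) = 3*(2) - 3 = 3.
|f(x) - f(2)| = |3x - 3 - (3)| = |3(x - 2)| = 3|x - 2|.
We need 3|x - 2| < 4/9, i.e. |x - 2| < 4/9 / 3 = 4/27.
So any delta <= 4/27 works. Conversely, if delta > 4/27, then x = 2 + 4/27 satisfies |x - 2| = 4/27 < delta but |f(x) - f(2)| = 3 * 4/27 = 4/9, which is not < 4/9; so no larger delta works.
Hence the largest such delta is 4/27.

4/27


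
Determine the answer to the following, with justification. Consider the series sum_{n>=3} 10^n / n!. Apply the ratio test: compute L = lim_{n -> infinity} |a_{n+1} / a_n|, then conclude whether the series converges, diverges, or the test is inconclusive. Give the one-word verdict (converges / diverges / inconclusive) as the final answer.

Let a_n denote the general term. Form the ratio a_{n+1}/a_n and simplify:
a_{n+1}/a_n = 10/(n + 1)
Take the limit as n -> infinity: L = 0.
Since L = 0 < 1, the ratio test implies the series converges.

converges


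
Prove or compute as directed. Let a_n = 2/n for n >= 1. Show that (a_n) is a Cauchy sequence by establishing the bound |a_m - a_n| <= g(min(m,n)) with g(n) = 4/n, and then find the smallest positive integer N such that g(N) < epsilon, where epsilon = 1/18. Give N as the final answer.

For any m, n >= 1, by the triangle inequality:
|a_m - a_n| = |2/m - 2/n| <= 2*1/m + 2*1/n <= 4/min(m,n).
So g(n) = 4/n bounds the Cauchy difference. Since g(n) -> 0, (a_n) is Cauchy.
Now solve g(N) < 1/18: 4/N < 1/18 <=> N > 4 / (1/18) = 72.
The smallest integer strictly greater than 72 is N = 73.
Check: g(73) = 4/73 = 4/73 < 1/18; g(72) = 1/18 >= 1/18. So N = 73.

73


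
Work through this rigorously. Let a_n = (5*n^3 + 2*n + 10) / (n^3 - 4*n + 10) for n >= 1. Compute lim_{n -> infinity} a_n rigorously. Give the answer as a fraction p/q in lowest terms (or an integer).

Divide numerator and denominator by n^3, the highest power:
numerator / n^3 = 5 + 2/n^2 + 10/n^3
denominator / n^3 = 1 - 4/n^2 + 10/n^3
As n -> infinity, all terms of the form c/n^k (k >= 1) tend to 0.
So numerator / n^3 -> 5 and denominator / n^3 -> 1.
Therefore lim a_n = 5.

5


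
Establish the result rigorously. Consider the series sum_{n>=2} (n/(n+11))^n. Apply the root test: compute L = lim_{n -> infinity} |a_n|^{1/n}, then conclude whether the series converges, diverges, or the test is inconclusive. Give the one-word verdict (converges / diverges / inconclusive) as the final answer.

Let a_n denote the general term. Form |a_n|^(1/n) and simplify:
|a_n|^(1/n) = n/(n + 11)
Take the limit as n -> infinity: L = 1.
Since L = 1, the root test is inconclusive. (In fact a_n = (n/(n+11))^n -> e^(-11) != 0, so the nth-term test shows divergence; but the root test itself gives no conclusion.)

inconclusive


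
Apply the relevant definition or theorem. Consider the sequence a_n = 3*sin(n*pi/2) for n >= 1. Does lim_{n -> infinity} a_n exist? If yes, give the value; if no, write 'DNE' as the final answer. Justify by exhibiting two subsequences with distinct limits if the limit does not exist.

Examine the behaviour of a_n along subsequences.
a_{4k+1} = 3*sin(pi/2 + 2k*pi) = 3 -> 3. a_{4k+3} = 3*sin(3pi/2 + 2k*pi) = -3 -> -3.
Since these two subsequential limits are 3 and -3, distinct, the full sequence cannot converge (a convergent sequence has all subsequences tending to the same limit). So lim a_n does not exist.

DNE


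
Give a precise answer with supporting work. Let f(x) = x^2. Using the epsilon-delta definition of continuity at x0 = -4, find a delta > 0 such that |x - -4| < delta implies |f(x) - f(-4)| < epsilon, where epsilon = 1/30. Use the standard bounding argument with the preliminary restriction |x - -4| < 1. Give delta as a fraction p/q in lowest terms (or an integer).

Factor: |x^2 - (-4)^2| = |x - -4| * |x + -4|.
Impose |x - -4| < 1 first. Then |x + -4| = |(x - -4) + 2*(-4)| <= |x - -4| + 2*|-4| < 1 + 8 = 9.
So |x^2 - (-4)^2| < delta * 9.
We need delta * 9 <= 1/30, i.e. delta <= 1/30/9 = 1/270.
Since 1/270 < 1, this is tighter than 1; take delta = 1/270.
So delta = 1/270 works.

1/270


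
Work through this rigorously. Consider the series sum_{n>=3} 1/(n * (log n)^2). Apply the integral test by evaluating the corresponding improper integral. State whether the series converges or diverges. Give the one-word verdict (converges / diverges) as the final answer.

Let f(x) = 1/(x*log(x)^2). Then f is positive, continuous, and decreasing on [3, infinity), so the integral test applies.
Compute the improper integral int_{3}^infinity f(x) dx:
  antiderivative F(x) = -1/log(x).
  F(x) -> 0 as x -> infinity.  int = 0 - F(3) = 1/log(3) < infinity. By the integral test, the series converges.

converges


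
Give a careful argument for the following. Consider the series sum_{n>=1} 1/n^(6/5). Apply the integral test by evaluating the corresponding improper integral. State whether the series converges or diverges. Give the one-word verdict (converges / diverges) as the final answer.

Let f(x) = x^(-6/5). Then f is positive, continuous, and decreasing on [1, infinity), so the integral test applies.
Compute the improper integral int_{1}^infinity f(x) dx:
  antiderivative F(x) = -5/x^(1/5).
  As x -> infinity, F(x) -> 0 (since p = 6/5 > 1).
  So int = F(infinity) - F(1) = 0 - (-5) = 5.
  Finite, so by the integral test, the series converges.

converges


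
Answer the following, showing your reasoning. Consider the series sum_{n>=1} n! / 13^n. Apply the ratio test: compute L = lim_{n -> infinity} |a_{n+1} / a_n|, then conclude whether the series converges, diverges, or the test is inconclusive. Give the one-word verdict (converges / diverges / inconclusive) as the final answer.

Let a_n denote the general term. Form the ratio a_{n+1}/a_n and simplify:
a_{n+1}/a_n = n/13 + 1/13
Take the limit as n -> infinity: L = infinity.
Since L = infinity > 1 (or L = infinity), the ratio test implies the series diverges.

diverges


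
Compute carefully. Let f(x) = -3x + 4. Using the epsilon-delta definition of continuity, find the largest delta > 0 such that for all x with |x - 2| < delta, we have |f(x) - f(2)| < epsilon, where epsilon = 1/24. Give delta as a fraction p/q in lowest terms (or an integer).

We compute f(2) = -3*(2) + 4 = -2.
|f(x) - f(2)| = |-3x + 4 - (-2)| = |-3(x - 2)| = 3|x - 2|.
We need 3|x - 2| < 1/24, i.e. |x - 2| < 1/24 / 3 = 1/72.
So any delta <= 1/72 works. Conversely, if delta > 1/72, then x = 2 + 1/72 satisfies |x - 2| = 1/72 < delta but |f(x) - f(2)| = 3 * 1/72 = 1/24, which is not < 1/24; so no larger delta works.
Hence the largest such delta is 1/72.

1/72


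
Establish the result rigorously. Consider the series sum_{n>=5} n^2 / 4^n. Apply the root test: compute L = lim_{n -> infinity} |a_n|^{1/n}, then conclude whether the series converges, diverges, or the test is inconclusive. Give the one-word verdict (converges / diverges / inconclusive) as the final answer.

Let a_n denote the general term. Form |a_n|^(1/n) and simplify:
|a_n|^(1/n) = n^(2/n)/4
Take the limit as n -> infinity: L = 1/4.
Since L = 1/4 < 1, the root test implies convergence.

converges


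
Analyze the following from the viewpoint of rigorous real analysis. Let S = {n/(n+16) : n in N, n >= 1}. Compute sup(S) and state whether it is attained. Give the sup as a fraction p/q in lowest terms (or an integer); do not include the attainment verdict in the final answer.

Analysis:
- Values: 1/17, 1/9, 3/19, 1/5, ... strictly increasing.
- Minimum is 1/17 (n=1); inf = 1/17 (attained).
- n/(n+16) = 1 - 16/(n+16) -> 1 from below as n -> infinity, and never equals 1.
- So sup = 1 (not attained).
Conclusion: sup(S) = 1, not attained in S.

1


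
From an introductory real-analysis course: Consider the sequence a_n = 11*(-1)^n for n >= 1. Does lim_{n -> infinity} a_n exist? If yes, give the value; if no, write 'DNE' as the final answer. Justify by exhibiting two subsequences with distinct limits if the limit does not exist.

Examine the behaviour of a_n along subsequences.
Even-n subsequence a_{2k} = 11 -> 11. Odd-n subsequence a_{2k+1} = -11 -> -11.
Since these two subsequential limits are 11 and -11, distinct, the full sequence cannot converge (a convergent sequence has all subsequences tending to the same limit). So lim a_n does not exist.

DNE


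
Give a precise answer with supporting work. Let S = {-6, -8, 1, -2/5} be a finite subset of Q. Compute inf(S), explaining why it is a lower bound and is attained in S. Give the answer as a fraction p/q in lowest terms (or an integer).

S is finite, so inf(S) = min(S).
Sorted increasing:
-8, -6, -2/5, 1
The extremum is -8.
For every x in S, x >= -8. And -8 is in S, so it is attained.
Therefore inf(S) = -8.

-8


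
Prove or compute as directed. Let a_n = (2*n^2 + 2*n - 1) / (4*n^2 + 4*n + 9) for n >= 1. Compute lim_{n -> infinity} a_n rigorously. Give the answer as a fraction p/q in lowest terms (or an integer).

Divide numerator and denominator by n^2, the highest power:
numerator / n^2 = 2 + 2/n - 1/n^2
denominator / n^2 = 4 + 4/n + 9/n^2
As n -> infinity, all terms of the form c/n^k (k >= 1) tend to 0.
So numerator / n^2 -> 2 and denominator / n^2 -> 4.
Therefore lim a_n = 1/2.

1/2


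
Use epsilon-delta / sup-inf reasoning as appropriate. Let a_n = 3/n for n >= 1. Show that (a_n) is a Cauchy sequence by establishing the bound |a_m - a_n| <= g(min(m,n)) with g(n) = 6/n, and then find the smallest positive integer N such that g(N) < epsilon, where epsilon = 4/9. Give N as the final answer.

For any m, n >= 1, by the triangle inequality:
|a_m - a_n| = |3/m - 3/n| <= 3*1/m + 3*1/n <= 6/min(m,n).
So g(n) = 6/n bounds the Cauchy difference. Since g(n) -> 0, (a_n) is Cauchy.
Now solve g(N) < 4/9: 6/N < 4/9 <=> N > 6 / (4/9) = 27/2.
The smallest integer strictly greater than 27/2 is N = 14.
Check: g(14) = 6/14 = 3/7 < 4/9; g(13) = 6/13 >= 4/9. So N = 14.

14


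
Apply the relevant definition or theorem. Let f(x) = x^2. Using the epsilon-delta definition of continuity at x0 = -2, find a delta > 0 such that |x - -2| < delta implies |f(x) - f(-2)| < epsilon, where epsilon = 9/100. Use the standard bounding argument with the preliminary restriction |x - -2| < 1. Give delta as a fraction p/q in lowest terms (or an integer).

Factor: |x^2 - (-2)^2| = |x - -2| * |x + -2|.
Impose |x - -2| < 1 first. Then |x + -2| = |(x - -2) + 2*(-2)| <= |x - -2| + 2*|-2| < 1 + 4 = 5.
So |x^2 - (-2)^2| < delta * 5.
We need delta * 5 <= 9/100, i.e. delta <= 9/100/5 = 9/500.
Since 9/500 < 1, this is tighter than 1; take delta = 9/500.
So delta = 9/500 works.

9/500


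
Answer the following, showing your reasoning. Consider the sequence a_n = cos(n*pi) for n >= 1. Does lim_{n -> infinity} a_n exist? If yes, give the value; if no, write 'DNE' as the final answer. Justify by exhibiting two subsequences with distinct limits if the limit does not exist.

Examine the behaviour of a_n along subsequences.
cos(n*pi) = (-1)^n, so a_n = (-1)^n. a_{2k} = 1 -> 1. a_{2k+1} = -1 -> -1.
Since these two subsequential limits are 1 and -1, distinct, the full sequence cannot converge (a convergent sequence has all subsequences tending to the same limit). So lim a_n does not exist.

DNE


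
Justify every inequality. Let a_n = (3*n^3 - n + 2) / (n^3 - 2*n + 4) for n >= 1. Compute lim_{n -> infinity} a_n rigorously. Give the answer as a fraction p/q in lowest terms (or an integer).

Divide numerator and denominator by n^3, the highest power:
numerator / n^3 = 3 - 1/n^2 + 2/n^3
denominator / n^3 = 1 - 2/n^2 + 4/n^3
As n -> infinity, all terms of the form c/n^k (k >= 1) tend to 0.
So numerator / n^3 -> 3 and denominator / n^3 -> 1.
Therefore lim a_n = 3.

3


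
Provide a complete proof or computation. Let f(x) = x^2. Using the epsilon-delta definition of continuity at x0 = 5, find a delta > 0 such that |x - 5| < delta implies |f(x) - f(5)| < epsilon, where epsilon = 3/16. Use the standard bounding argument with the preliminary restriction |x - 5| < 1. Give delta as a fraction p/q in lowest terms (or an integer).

Factor: |x^2 - (5)^2| = |x - 5| * |x + 5|.
Impose |x - 5| < 1 first. Then |x + 5| = |(x - 5) + 2*(5)| <= |x - 5| + 2*|5| < 1 + 10 = 11.
So |x^2 - (5)^2| < delta * 11.
We need delta * 11 <= 3/16, i.e. delta <= 3/16/11 = 3/176.
Since 3/176 < 1, this is tighter than 1; take delta = 3/176.
So delta = 3/176 works.

3/176


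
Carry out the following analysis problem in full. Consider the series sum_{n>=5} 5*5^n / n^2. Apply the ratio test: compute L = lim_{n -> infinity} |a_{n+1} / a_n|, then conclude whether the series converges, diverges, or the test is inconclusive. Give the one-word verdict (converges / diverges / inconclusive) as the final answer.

Let a_n denote the general term. Form the ratio a_{n+1}/a_n and simplify:
a_{n+1}/a_n = 5*n^2/(n + 1)^2
Take the limit as n -> infinity: L = 5.
Since L = 5 > 1 (or L = infinity), the ratio test implies the series diverges.

diverges


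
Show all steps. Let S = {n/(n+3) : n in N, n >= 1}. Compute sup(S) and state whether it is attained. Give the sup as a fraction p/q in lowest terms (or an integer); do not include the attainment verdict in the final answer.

Analysis:
- Values: 1/4, 2/5, 1/2, 4/7, ... strictly increasing.
- Minimum is 1/4 (n=1); inf = 1/4 (attained).
- n/(n+3) = 1 - 3/(n+3) -> 1 from below as n -> infinity, and never equals 1.
- So sup = 1 (not attained).
Conclusion: sup(S) = 1, not attained in S.

1


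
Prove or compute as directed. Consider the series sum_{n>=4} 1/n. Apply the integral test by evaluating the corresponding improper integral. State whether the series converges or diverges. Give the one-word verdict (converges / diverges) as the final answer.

Let f(x) = 1/x. Then f is positive, continuous, and decreasing on [4, infinity), so the integral test applies.
Compute the improper integral int_{4}^infinity f(x) dx:
  antiderivative F(x) = log(x).
  As x -> infinity, log(x) -> infinity.
  So int = infinity - log(4) = infinity. By the integral test, the series diverges.

diverges


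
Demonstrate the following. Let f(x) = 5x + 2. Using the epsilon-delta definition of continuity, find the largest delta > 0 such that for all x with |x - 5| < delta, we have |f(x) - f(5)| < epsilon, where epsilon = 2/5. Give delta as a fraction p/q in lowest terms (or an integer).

We compute f(5) = 5*(5) + 2 = 27.
|f(x) - f(5)| = |5x + 2 - (27)| = |5(x - 5)| = 5|x - 5|.
We need 5|x - 5| < 2/5, i.e. |x - 5| < 2/5 / 5 = 2/25.
So any delta <= 2/25 works. Conversely, if delta > 2/25, then x = 5 + 2/25 satisfies |x - 5| = 2/25 < delta but |f(x) - f(5)| = 5 * 2/25 = 2/5, which is not < 2/5; so no larger delta works.
Hence the largest such delta is 2/25.

2/25


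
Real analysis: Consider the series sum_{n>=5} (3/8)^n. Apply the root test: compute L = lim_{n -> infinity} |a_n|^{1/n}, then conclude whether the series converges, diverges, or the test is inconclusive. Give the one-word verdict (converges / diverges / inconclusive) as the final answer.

Let a_n denote the general term. Form |a_n|^(1/n) and simplify:
|a_n|^(1/n) = 3/8
Take the limit as n -> infinity: L = 3/8.
Since L = 3/8 < 1, the root test implies convergence.

converges


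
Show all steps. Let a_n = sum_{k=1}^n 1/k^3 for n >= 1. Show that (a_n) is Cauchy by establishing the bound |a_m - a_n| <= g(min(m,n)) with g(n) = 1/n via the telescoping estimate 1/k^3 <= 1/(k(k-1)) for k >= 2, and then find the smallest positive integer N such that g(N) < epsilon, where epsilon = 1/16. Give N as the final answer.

For m > n >= 1: |a_m - a_n| = sum_{k=n+1}^m 1/k^3.
Use 1/k^3 <= 1/(k(k-1)) = 1/(k-1) - 1/k for k >= 2 (which holds since k^3 >= k^2 >= k(k-1) for k >= 2):
sum_{k=n+1}^m 1/k^3 <= sum_{k=n+1}^m (1/(k-1) - 1/k) = 1/n - 1/m <= 1/n.
By symmetry the same bound holds with n,m swapped, so |a_m - a_n| <= 1/min(m,n) = g(min(m,n)). Since g(n) -> 0, (a_n) is Cauchy.
Now solve g(N) < 1/16: 1/N < 1/16 <=> N > 1/(1/16) = 16.
The smallest integer strictly greater than 16 is N = 17.
Check: g(17) = 1/17 < 1/16; g(16) = 1/16 >= 1/16. So N = 17.

17


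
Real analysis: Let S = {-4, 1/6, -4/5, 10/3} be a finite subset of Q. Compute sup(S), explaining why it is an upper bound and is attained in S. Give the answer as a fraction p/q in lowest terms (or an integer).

S is finite, so sup(S) = max(S).
Sorted decreasing:
10/3, 1/6, -4/5, -4
The extremum is 10/3.
For every x in S, x <= 10/3. And 10/3 is in S, so it is attained.
Therefore sup(S) = 10/3.

10/3


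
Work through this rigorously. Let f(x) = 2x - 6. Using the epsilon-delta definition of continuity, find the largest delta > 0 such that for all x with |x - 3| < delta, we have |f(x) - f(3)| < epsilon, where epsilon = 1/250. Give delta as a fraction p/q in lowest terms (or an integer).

We compute f(3) = 2*(3) - 6 = 0.
|f(x) - f(3)| = |2x - 6 - (0)| = |2(x - 3)| = 2|x - 3|.
We need 2|x - 3| < 1/250, i.e. |x - 3| < 1/250 / 2 = 1/500.
So any delta <= 1/500 works. Conversely, if delta > 1/500, then x = 3 + 1/500 satisfies |x - 3| = 1/500 < delta but |f(x) - f(3)| = 2 * 1/500 = 1/250, which is not < 1/250; so no larger delta works.
Hence the largest such delta is 1/500.

1/500


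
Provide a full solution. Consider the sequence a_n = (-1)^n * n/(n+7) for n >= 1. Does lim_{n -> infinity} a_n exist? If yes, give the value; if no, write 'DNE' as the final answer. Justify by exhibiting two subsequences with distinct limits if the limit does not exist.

Examine the behaviour of a_n along subsequences.
a_{2k} = 2k/(2k+7) -> 1. a_{2k+1} = -(2k+1)/(2k+8) -> -1.
Since these two subsequential limits are 1 and -1, distinct, the full sequence cannot converge (a convergent sequence has all subsequences tending to the same limit). So lim a_n does not exist.

DNE


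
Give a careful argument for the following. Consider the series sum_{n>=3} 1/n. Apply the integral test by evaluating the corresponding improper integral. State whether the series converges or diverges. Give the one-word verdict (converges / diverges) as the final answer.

Let f(x) = 1/x. Then f is positive, continuous, and decreasing on [3, infinity), so the integral test applies.
Compute the improper integral int_{3}^infinity f(x) dx:
  antiderivative F(x) = log(x).
  As x -> infinity, log(x) -> infinity.
  So int = infinity - log(3) = infinity. By the integral test, the series diverges.

diverges


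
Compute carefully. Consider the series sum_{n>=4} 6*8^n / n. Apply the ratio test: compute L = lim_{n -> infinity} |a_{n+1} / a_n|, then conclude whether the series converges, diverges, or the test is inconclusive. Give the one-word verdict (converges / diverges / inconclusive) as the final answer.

Let a_n denote the general term. Form the ratio a_{n+1}/a_n and simplify:
a_{n+1}/a_n = 8*n/(n + 1)
Take the limit as n -> infinity: L = 8.
Since L = 8 > 1 (or L = infinity), the ratio test implies the series diverges.

diverges


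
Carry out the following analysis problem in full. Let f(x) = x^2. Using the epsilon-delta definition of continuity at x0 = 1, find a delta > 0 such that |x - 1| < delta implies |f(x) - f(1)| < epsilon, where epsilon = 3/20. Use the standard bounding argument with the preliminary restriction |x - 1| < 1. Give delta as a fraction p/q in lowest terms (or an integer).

Factor: |x^2 - (1)^2| = |x - 1| * |x + 1|.
Impose |x - 1| < 1 first. Then |x + 1| = |(x - 1) + 2*(1)| <= |x - 1| + 2*|1| < 1 + 2 = 3.
So |x^2 - (1)^2| < delta * 3.
We need delta * 3 <= 3/20, i.e. delta <= 3/20/3 = 1/20.
Since 1/20 < 1, this is tighter than 1; take delta = 1/20.
So delta = 1/20 works.

1/20


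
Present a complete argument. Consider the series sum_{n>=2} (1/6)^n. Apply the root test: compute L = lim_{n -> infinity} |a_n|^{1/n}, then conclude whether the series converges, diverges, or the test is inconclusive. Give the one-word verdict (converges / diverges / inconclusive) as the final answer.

Let a_n denote the general term. Form |a_n|^(1/n) and simplify:
|a_n|^(1/n) = 1/6
Take the limit as n -> infinity: L = 1/6.
Since L = 1/6 < 1, the root test implies convergence.

converges


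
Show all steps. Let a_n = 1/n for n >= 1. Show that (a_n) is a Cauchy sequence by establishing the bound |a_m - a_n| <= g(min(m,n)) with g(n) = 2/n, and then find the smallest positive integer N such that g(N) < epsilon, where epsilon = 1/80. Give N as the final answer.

For any m, n >= 1, by the triangle inequality:
|a_m - a_n| = |1/m - 1/n| <= 1/m + 1/n <= 2/min(m,n).
So g(n) = 2/n bounds the Cauchy difference. Since g(n) -> 0, (a_n) is Cauchy.
Now solve g(N) < 1/80: 2/N < 1/80 <=> N > 2 / (1/80) = 160.
The smallest integer strictly greater than 160 is N = 161.
Check: g(161) = 2/161 = 2/161 < 1/80; g(160) = 1/80 >= 1/80. So N = 161.

161


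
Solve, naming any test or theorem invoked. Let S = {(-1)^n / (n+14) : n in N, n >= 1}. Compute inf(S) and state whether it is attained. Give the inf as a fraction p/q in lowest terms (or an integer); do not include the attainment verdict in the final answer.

Analysis:
- Values: -1/15, 1/16, -1/17, 1/18, -1/19, ...
- Positive terms (even n): 1/(2+14), 1/(4+14), ... decreasing -> max = 1/16 (n=2).
- Negative terms (odd n): -1/(1+14), -1/(3+14), ... increasing -> min = -1/15 (n=1).
- So sup = 1/16 (attained at n=2); inf = -1/15 (attained at n=1).
Conclusion: inf(S) = -1/15, attained in S.

-1/15


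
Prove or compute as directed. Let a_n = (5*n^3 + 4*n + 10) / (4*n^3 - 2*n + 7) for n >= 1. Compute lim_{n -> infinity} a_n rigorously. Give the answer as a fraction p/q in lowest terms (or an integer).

Divide numerator and denominator by n^3, the highest power:
numerator / n^3 = 5 + 4/n^2 + 10/n^3
denominator / n^3 = 4 - 2/n^2 + 7/n^3
As n -> infinity, all terms of the form c/n^k (k >= 1) tend to 0.
So numerator / n^3 -> 5 and denominator / n^3 -> 4.
Therefore lim a_n = 5/4.

5/4


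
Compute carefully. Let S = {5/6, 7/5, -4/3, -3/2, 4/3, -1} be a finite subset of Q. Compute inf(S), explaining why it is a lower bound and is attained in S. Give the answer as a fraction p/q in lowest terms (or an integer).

S is finite, so inf(S) = min(S).
Sorted increasing:
-3/2, -4/3, -1, 5/6, 4/3, 7/5
The extremum is -3/2.
For every x in S, x >= -3/2. And -3/2 is in S, so it is attained.
Therefore inf(S) = -3/2.

-3/2


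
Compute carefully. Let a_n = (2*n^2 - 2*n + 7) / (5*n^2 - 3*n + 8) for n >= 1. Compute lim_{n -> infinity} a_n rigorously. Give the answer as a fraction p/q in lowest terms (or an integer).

Divide numerator and denominator by n^2, the highest power:
numerator / n^2 = 2 - 2/n + 7/n^2
denominator / n^2 = 5 - 3/n + 8/n^2
As n -> infinity, all terms of the form c/n^k (k >= 1) tend to 0.
So numerator / n^2 -> 2 and denominator / n^2 -> 5.
Therefore lim a_n = 2/5.

2/5


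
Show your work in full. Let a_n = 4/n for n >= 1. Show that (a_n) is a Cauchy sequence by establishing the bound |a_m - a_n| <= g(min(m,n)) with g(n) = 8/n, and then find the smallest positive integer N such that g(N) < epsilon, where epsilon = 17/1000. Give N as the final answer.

For any m, n >= 1, by the triangle inequality:
|a_m - a_n| = |4/m - 4/n| <= 4*1/m + 4*1/n <= 8/min(m,n).
So g(n) = 8/n bounds the Cauchy difference. Since g(n) -> 0, (a_n) is Cauchy.
Now solve g(N) < 17/1000: 8/N < 17/1000 <=> N > 8 / (17/1000) = 8000/17.
The smallest integer strictly greater than 8000/17 is N = 471.
Check: g(471) = 8/471 = 8/471 < 17/1000; g(470) = 4/235 >= 17/1000. So N = 471.

471


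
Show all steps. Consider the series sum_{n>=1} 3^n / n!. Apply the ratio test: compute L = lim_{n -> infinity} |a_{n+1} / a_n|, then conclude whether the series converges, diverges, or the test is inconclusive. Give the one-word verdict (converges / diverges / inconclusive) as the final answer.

Let a_n denote the general term. Form the ratio a_{n+1}/a_n and simplify:
a_{n+1}/a_n = 3/(n + 1)
Take the limit as n -> infinity: L = 0.
Since L = 0 < 1, the ratio test implies the series converges.

converges


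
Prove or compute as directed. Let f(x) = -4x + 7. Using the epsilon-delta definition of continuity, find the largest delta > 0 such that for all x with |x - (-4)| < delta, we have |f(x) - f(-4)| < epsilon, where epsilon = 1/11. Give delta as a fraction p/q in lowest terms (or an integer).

We compute f(-4) = -4*(-4) + 7 = 23.
|f(x) - f(-4)| = |-4x + 7 - (23)| = |-4(x - (-4))| = 4|x - (-4)|.
We need 4|x - (-4)| < 1/11, i.e. |x - (-4)| < 1/11 / 4 = 1/44.
So any delta <= 1/44 works. Conversely, if delta > 1/44, then x = -4 + 1/44 satisfies |x - (-4)| = 1/44 < delta but |f(x) - f(-4)| = 4 * 1/44 = 1/11, which is not < 1/11; so no larger delta works.
Hence the largest such delta is 1/44.

1/44


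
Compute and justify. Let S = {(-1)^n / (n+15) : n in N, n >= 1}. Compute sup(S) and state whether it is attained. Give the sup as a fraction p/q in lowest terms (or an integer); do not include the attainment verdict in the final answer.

Analysis:
- Values: -1/16, 1/17, -1/18, 1/19, -1/20, ...
- Positive terms (even n): 1/(2+15), 1/(4+15), ... decreasing -> max = 1/17 (n=2).
- Negative terms (odd n): -1/(1+15), -1/(3+15), ... increasing -> min = -1/16 (n=1).
- So sup = 1/17 (attained at n=2); inf = -1/16 (attained at n=1).
Conclusion: sup(S) = 1/17, attained in S.

1/17


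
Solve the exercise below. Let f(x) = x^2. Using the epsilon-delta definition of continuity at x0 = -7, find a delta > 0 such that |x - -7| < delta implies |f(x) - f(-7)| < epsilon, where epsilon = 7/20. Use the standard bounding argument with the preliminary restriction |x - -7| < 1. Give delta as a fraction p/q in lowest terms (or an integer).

Factor: |x^2 - (-7)^2| = |x - -7| * |x + -7|.
Impose |x - -7| < 1 first. Then |x + -7| = |(x - -7) + 2*(-7)| <= |x - -7| + 2*|-7| < 1 + 14 = 15.
So |x^2 - (-7)^2| < delta * 15.
We need delta * 15 <= 7/20, i.e. delta <= 7/20/15 = 7/300.
Since 7/300 < 1, this is tighter than 1; take delta = 7/300.
So delta = 7/300 works.

7/300


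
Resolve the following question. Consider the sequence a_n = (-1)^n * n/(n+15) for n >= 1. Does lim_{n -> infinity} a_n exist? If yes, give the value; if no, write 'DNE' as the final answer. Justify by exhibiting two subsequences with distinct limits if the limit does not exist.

Examine the behaviour of a_n along subsequences.
a_{2k} = 2k/(2k+15) -> 1. a_{2k+1} = -(2k+1)/(2k+16) -> -1.
Since these two subsequential limits are 1 and -1, distinct, the full sequence cannot converge (a convergent sequence has all subsequences tending to the same limit). So lim a_n does not exist.

DNE


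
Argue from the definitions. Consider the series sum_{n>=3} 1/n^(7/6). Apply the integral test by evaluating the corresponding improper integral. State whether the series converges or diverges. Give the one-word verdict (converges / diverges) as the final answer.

Let f(x) = x^(-7/6). Then f is positive, continuous, and decreasing on [3, infinity), so the integral test applies.
Compute the improper integral int_{3}^infinity f(x) dx:
  antiderivative F(x) = -6/x^(1/6).
  As x -> infinity, F(x) -> 0 (since p = 7/6 > 1).
  So int = F(infinity) - F(3) = 0 - (-2*3^(5/6)) = 2*3^(5/6).
  Finite, so by the integral test, the series converges.

converges


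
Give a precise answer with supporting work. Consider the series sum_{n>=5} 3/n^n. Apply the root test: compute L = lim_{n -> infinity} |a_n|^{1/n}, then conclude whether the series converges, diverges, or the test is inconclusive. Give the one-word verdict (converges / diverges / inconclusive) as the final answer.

Let a_n denote the general term. Form |a_n|^(1/n) and simplify:
|a_n|^(1/n) = 3^(1/n)/n
Take the limit as n -> infinity: L = 0.
Since L = 0 < 1, the root test implies convergence.

converges


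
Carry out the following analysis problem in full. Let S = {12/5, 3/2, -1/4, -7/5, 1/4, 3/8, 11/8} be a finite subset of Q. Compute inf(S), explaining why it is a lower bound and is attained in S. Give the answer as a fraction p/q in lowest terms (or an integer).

S is finite, so inf(S) = min(S).
Sorted increasing:
-7/5, -1/4, 1/4, 3/8, 11/8, 3/2, 12/5
The extremum is -7/5.
For every x in S, x >= -7/5. And -7/5 is in S, so it is attained.
Therefore inf(S) = -7/5.

-7/5


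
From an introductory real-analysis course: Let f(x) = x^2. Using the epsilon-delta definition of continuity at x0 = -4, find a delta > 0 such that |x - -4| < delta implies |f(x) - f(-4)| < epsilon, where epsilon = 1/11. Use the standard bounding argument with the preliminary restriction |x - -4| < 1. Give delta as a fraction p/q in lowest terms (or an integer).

Factor: |x^2 - (-4)^2| = |x - -4| * |x + -4|.
Impose |x - -4| < 1 first. Then |x + -4| = |(x - -4) + 2*(-4)| <= |x - -4| + 2*|-4| < 1 + 8 = 9.
So |x^2 - (-4)^2| < delta * 9.
We need delta * 9 <= 1/11, i.e. delta <= 1/11/9 = 1/99.
Since 1/99 < 1, this is tighter than 1; take delta = 1/99.
So delta = 1/99 works.

1/99


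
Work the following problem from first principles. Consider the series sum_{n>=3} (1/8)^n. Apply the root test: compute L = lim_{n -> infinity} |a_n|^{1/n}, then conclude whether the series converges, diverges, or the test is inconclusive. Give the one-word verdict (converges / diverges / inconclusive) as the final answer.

Let a_n denote the general term. Form |a_n|^(1/n) and simplify:
|a_n|^(1/n) = 1/8
Take the limit as n -> infinity: L = 1/8.
Since L = 1/8 < 1, the root test implies convergence.

converges


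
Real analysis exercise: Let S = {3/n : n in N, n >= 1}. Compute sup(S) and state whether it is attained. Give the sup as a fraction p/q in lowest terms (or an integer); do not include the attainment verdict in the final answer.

Analysis:
- Values: 3, 3/2, 1, 3/4, ... strictly decreasing.
- The maximum is 3 (n=1); sup = 3 (attained).
- The set is bounded below by 0; 3/n -> 0 so 0 is the greatest lower bound.
- 0 is not in the set, so inf = 0 is not attained.
Conclusion: sup(S) = 3, attained in S.

3


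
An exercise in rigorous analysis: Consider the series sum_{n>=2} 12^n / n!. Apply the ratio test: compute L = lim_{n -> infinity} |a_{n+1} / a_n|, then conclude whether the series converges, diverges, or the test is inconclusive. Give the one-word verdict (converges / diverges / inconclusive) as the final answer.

Let a_n denote the general term. Form the ratio a_{n+1}/a_n and simplify:
a_{n+1}/a_n = 12/(n + 1)
Take the limit as n -> infinity: L = 0.
Since L = 0 < 1, the ratio test implies the series converges.

converges


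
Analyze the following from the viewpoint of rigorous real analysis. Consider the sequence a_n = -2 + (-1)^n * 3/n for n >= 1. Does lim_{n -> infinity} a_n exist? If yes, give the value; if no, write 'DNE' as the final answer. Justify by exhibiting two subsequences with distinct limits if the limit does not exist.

Examine the behaviour of a_n along subsequences.
Even-n subsequence a_{2k} = -2 + 3/(2k) -> -2. Odd-n subsequence a_{2k+1} = -2 - 3/(2k+1) -> -2. Both tend to -2, which suggests the limit is -2; verify directly.
|a_n - (-2)| = |(-1)^n * 3/n| = 3/n for every n >= 1.
Given epsilon > 0, choose a positive integer N > 3/epsilon. Then for all n >= N, |a_n - (-2)| = 3/n <= 3/N < epsilon.
So by the definition of the limit, lim a_n exists and equals -2.

-2


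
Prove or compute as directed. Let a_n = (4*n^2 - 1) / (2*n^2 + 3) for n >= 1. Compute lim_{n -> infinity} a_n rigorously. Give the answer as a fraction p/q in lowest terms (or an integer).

Divide numerator and denominator by n^2, the highest power:
numerator / n^2 = 4 - 1/n^2
denominator / n^2 = 2 + 3/n^2
As n -> infinity, all terms of the form c/n^k (k >= 1) tend to 0.
So numerator / n^2 -> 4 and denominator / n^2 -> 2.
Therefore lim a_n = 2.

2


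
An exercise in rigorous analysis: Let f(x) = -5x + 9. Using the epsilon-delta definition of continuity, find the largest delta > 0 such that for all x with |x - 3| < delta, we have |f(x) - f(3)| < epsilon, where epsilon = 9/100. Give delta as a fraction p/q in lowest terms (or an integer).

We compute f(3) = -5*(3) + 9 = -6.
|f(x) - f(3)| = |-5x + 9 - (-6)| = |-5(x - 3)| = 5|x - 3|.
We need 5|x - 3| < 9/100, i.e. |x - 3| < 9/100 / 5 = 9/500.
So any delta <= 9/500 works. Conversely, if delta > 9/500, then x = 3 + 9/500 satisfies |x - 3| = 9/500 < delta but |f(x) - f(3)| = 5 * 9/500 = 9/100, which is not < 9/100; so no larger delta works.
Hence the largest such delta is 9/500.

9/500


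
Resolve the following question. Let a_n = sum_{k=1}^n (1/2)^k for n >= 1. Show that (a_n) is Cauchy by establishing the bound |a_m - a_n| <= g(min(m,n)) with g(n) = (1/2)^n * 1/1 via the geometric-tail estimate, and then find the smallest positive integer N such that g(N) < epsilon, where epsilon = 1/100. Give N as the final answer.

For m > n >= 1: |a_m - a_n| = sum_{k=n+1}^m (1/2)^k < sum_{k=n+1}^infinity (1/2)^k = (1/2)^(n+1) / (1 - 1/2) = (1/2)^n * (1/2) * (2/1) = (1/2)^n * 1/1.
So g(n) = (1/2)^n / 1. Since g(n) -> 0, (a_n) is Cauchy.
Now solve g(N) < 1/100: (1/2)^N / 1 < 1/100 <=> 2^N > 1 / (1 * 1/100) = 100.
Check powers of 2: 2^6 = 64 <= 100, 2^7 = 128 > 100.
So the smallest such N is 7. Check: g(7) = 1/(1 * 128) = 1/128 < 1/100.

7


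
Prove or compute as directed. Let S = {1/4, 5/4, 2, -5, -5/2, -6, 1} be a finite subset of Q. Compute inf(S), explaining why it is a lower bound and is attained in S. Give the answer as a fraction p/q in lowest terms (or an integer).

S is finite, so inf(S) = min(S).
Sorted increasing:
-6, -5, -5/2, 1/4, 1, 5/4, 2
The extremum is -6.
For every x in S, x >= -6. And -6 is in S, so it is attained.
Therefore inf(S) = -6.

-6


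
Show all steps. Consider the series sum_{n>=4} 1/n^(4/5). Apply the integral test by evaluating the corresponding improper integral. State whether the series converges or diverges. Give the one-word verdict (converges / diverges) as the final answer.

Let f(x) = x^(-4/5). Then f is positive, continuous, and decreasing on [4, infinity), so the integral test applies.
Compute the improper integral int_{4}^infinity f(x) dx:
  antiderivative F(x) = 5*x^(1/5).
  As x -> infinity, F(x) -> infinity (since p = 4/5 < 1).
  So the integral diverges. By the integral test, the series diverges.

diverges


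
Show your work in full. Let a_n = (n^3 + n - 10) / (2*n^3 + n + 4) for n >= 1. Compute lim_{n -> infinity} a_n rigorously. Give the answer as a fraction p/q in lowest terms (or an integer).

Divide numerator and denominator by n^3, the highest power:
numerator / n^3 = 1 + n^(-2) - 10/n^3
denominator / n^3 = 2 + n^(-2) + 4/n^3
As n -> infinity, all terms of the form c/n^k (k >= 1) tend to 0.
So numerator / n^3 -> 1 and denominator / n^3 -> 2.
Therefore lim a_n = 1/2.

1/2


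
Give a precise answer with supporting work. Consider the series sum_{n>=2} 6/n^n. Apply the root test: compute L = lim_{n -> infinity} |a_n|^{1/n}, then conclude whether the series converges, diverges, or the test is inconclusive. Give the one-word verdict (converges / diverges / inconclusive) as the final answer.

Let a_n denote the general term. Form |a_n|^(1/n) and simplify:
|a_n|^(1/n) = 6^(1/n)/n
Take the limit as n -> infinity: L = 0.
Since L = 0 < 1, the root test implies convergence.

converges


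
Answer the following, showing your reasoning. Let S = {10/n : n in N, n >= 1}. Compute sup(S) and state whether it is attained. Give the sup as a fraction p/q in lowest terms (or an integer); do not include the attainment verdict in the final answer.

Analysis:
- Values: 10, 5, 10/3, 5/2, ... strictly decreasing.
- The maximum is 10 (n=1); sup = 10 (attained).
- The set is bounded below by 0; 10/n -> 0 so 0 is the greatest lower bound.
- 0 is not in the set, so inf = 0 is not attained.
Conclusion: sup(S) = 10, attained in S.

10


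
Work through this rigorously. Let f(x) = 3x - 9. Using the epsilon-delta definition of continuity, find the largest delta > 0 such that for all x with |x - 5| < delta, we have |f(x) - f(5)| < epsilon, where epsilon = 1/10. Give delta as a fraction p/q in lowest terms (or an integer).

We compute f(5) = 3*(5) - 9 = 6.
|f(x) - f(5)| = |3x - 9 - (6)| = |3(x - 5)| = 3|x - 5|.
We need 3|x - 5| < 1/10, i.e. |x - 5| < 1/10 / 3 = 1/30.
So any delta <= 1/30 works. Conversely, if delta > 1/30, then x = 5 + 1/30 satisfies |x - 5| = 1/30 < delta but |f(x) - f(5)| = 3 * 1/30 = 1/10, which is not < 1/10; so no larger delta works.
Hence the largest such delta is 1/30.

1/30
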